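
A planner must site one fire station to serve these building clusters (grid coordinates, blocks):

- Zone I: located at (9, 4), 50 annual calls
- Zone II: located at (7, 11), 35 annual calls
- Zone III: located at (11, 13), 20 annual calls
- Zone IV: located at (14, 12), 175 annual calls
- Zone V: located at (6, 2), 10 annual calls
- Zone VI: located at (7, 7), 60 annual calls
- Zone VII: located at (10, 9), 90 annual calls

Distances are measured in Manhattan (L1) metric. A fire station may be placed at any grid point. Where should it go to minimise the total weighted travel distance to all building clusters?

(10, 11)

Manhattan distance separates: Σwᵢ(|x−xᵢ|+|y−yᵢ|) = Σwᵢ|x−xᵢ| + Σwᵢ|y−yᵢ|, so x and y are optimised independently as 1-D weighted medians.
Total weight W = 440; half = 220.
x-coordinate, sorted with cumulative weight:
  x=6 (Zone V, w=10) cum 10
  x=7 (Zone II, w=35) cum 45
  x=7 (Zone VI, w=60) cum 105
  x=9 (Zone I, w=50) cum 155
  x=10 (Zone VII, w=90) cum 245  ← median
  x=11 (Zone III, w=20) cum 265
  x=14 (Zone IV, w=175) cum 440
⇒ x* = 10
y-coordinate, sorted with cumulative weight:
  y=2 (Zone V, w=10) cum 10
  y=4 (Zone I, w=50) cum 60
  y=7 (Zone VI, w=60) cum 120
  y=9 (Zone VII, w=90) cum 210
  y=11 (Zone II, w=35) cum 245  ← median
  y=12 (Zone IV, w=175) cum 420
  y=13 (Zone III, w=20) cum 440
⇒ y* = 11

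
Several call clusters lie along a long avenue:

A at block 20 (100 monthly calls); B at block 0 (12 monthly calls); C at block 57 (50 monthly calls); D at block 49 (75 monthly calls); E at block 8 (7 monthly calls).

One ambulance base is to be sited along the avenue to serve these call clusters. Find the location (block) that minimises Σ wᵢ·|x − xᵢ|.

x = 49

For a sum of weighted absolute distances on a line, the optimum is the weighted median (not the mean). Total weight W = 244; half-weight = 122.
Sort by position and accumulate weight:
  block 0 (B, w=12) → cum 12
  block 8 (E, w=7) → cum 19
  block 20 (A, w=100) → cum 119
  block 49 (D, w=75) → cum 194  ≥ 122 → median here
  block 57 (C, w=50) → cum 244
Optimal location: block 49.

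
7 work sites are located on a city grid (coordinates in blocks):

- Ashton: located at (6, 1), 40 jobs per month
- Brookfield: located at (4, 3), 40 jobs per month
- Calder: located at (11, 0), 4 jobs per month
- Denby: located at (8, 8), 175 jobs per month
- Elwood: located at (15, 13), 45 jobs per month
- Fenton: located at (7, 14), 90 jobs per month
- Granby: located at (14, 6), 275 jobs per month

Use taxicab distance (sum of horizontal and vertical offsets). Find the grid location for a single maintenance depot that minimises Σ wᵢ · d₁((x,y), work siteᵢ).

(8, 6)

Manhattan distance separates: Σwᵢ(|x−xᵢ|+|y−yᵢ|) = Σwᵢ|x−xᵢ| + Σwᵢ|y−yᵢ|, so x and y are optimised independently as 1-D weighted medians.
Total weight W = 669; half = 334.5.
x-coordinate, sorted with cumulative weight:
  x=4 (Brookfield, w=40) cum 40
  x=6 (Ashton, w=40) cum 80
  x=7 (Fenton, w=90) cum 170
  x=8 (Denby, w=175) cum 345  ← median
  x=11 (Calder, w=4) cum 349
  x=14 (Granby, w=275) cum 624
  x=15 (Elwood, w=45) cum 669
⇒ x* = 8
y-coordinate, sorted with cumulative weight:
  y=0 (Calder, w=4) cum 4
  y=1 (Ashton, w=40) cum 44
  y=3 (Brookfield, w=40) cum 84
  y=6 (Granby, w=275) cum 359  ← median
  y=8 (Denby, w=175) cum 534
  y=13 (Elwood, w=45) cum 579
  y=14 (Fenton, w=90) cum 669
⇒ y* = 6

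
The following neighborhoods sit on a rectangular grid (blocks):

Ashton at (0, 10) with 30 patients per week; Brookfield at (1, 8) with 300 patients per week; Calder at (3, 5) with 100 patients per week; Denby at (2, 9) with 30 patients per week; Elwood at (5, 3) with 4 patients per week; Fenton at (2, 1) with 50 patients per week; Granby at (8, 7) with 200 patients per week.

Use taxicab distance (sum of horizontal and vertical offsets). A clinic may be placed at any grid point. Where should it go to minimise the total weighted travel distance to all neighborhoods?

(2, 8)

Manhattan distance separates: Σwᵢ(|x−xᵢ|+|y−yᵢ|) = Σwᵢ|x−xᵢ| + Σwᵢ|y−yᵢ|, so x and y are optimised independently as 1-D weighted medians.
Total weight W = 714; half = 357.
x-coordinate, sorted with cumulative weight:
  x=0 (Ashton, w=30) cum 30
  x=1 (Brookfield, w=300) cum 330
  x=2 (Denby, w=30) cum 360  ← median
  x=2 (Fenton, w=50) cum 410
  x=3 (Calder, w=100) cum 510
  x=5 (Elwood, w=4) cum 514
  x=8 (Granby, w=200) cum 714
⇒ x* = 2
y-coordinate, sorted with cumulative weight:
  y=1 (Fenton, w=50) cum 50
  y=3 (Elwood, w=4) cum 54
  y=5 (Calder, w=100) cum 154
  y=7 (Granby, w=200) cum 354
  y=8 (Brookfield, w=300) cum 654  ← median
  y=9 (Denby, w=30) cum 684
  y=10 (Ashton, w=30) cum 714
⇒ y* = 8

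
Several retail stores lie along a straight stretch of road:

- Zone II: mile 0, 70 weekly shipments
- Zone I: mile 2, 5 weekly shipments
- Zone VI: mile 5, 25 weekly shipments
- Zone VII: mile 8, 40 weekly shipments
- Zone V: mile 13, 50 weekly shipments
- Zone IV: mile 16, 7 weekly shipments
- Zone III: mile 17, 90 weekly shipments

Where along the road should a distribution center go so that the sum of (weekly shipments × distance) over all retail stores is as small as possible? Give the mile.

For a sum of weighted absolute distances on a line, the optimum is the weighted median (not the mean). Total weight W = 287; half-weight = 143.5.
Sort by position and accumulate weight:
  mile 0 (Zone II, w=70) → cum 70
  mile 2 (Zone I, w=5) → cum 75
  mile 5 (Zone VI, w=25) → cum 100
  mile 8 (Zone VII, w=40) → cum 140
  mile 13 (Zone V, w=50) → cum 190  ≥ 143.5 → median here
  mile 16 (Zone IV, w=7) → cum 197
  mile 17 (Zone III, w=90) → cum 287
Optimal location: mile 13.

x = 13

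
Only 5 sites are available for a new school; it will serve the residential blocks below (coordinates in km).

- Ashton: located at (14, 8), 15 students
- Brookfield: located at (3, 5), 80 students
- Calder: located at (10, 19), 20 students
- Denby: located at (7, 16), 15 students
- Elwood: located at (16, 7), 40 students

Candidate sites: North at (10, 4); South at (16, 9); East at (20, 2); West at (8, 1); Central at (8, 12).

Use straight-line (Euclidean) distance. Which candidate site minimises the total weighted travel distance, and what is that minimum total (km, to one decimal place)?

Total weighted distance at each candidate:
  North (10, 4): total = 1404.4
  South (16, 9): total = 1605.9
  East (20, 2): total = 2445.5
  West (8, 1): total = 1638.3
  Central (8, 12): total = 1381.2
Minimum is at Central with total 1381.2 km.

Central, total 1381.2 km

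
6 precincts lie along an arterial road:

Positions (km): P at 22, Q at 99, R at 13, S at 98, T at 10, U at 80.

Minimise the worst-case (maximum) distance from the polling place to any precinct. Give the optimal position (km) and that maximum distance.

The 1-center on a line is the midpoint of the two extreme points: leftmost at 10, rightmost at 99.
Optimal location = (10 + 99)/2 = 54.5; maximum distance = (99 − 10)/2 = 44.5.

location 54.5, max distance 44.5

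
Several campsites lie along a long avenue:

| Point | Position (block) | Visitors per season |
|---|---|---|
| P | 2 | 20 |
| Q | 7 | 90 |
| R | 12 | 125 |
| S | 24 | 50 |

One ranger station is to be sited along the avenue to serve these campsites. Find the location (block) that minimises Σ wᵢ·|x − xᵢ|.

For a sum of weighted absolute distances on a line, the optimum is the weighted median (not the mean). Total weight W = 285; half-weight = 142.5.
Sort by position and accumulate weight:
  block 2 (P, w=20) → cum 20
  block 7 (Q, w=90) → cum 110
  block 12 (R, w=125) → cum 235  ≥ 142.5 → median here
  block 24 (S, w=50) → cum 285
Optimal location: block 12.

x = 12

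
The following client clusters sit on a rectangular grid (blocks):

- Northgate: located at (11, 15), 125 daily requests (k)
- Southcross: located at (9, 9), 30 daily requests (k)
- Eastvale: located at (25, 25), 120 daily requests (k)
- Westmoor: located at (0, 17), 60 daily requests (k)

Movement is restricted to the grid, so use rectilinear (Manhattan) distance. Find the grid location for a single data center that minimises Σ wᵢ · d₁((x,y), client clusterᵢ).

(11, 17)

Manhattan distance separates: Σwᵢ(|x−xᵢ|+|y−yᵢ|) = Σwᵢ|x−xᵢ| + Σwᵢ|y−yᵢ|, so x and y are optimised independently as 1-D weighted medians.
Total weight W = 335; half = 167.5.
x-coordinate, sorted with cumulative weight:
  x=0 (Westmoor, w=60) cum 60
  x=9 (Southcross, w=30) cum 90
  x=11 (Northgate, w=125) cum 215  ← median
  x=25 (Eastvale, w=120) cum 335
⇒ x* = 11
y-coordinate, sorted with cumulative weight:
  y=9 (Southcross, w=30) cum 30
  y=15 (Northgate, w=125) cum 155
  y=17 (Westmoor, w=60) cum 215  ← median
  y=25 (Eastvale, w=120) cum 335
⇒ y* = 17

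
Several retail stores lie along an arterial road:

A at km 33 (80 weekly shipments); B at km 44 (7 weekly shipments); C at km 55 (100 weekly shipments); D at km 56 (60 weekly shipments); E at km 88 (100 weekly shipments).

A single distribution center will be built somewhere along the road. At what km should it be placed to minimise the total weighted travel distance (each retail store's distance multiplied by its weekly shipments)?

For a sum of weighted absolute distances on a line, the optimum is the weighted median (not the mean). Total weight W = 347; half-weight = 173.5.
Sort by position and accumulate weight:
  km 33 (A, w=80) → cum 80
  km 44 (B, w=7) → cum 87
  km 55 (C, w=100) → cum 187  ≥ 173.5 → median here
  km 56 (D, w=60) → cum 247
  km 88 (E, w=100) → cum 347
Optimal location: km 55.

x = 55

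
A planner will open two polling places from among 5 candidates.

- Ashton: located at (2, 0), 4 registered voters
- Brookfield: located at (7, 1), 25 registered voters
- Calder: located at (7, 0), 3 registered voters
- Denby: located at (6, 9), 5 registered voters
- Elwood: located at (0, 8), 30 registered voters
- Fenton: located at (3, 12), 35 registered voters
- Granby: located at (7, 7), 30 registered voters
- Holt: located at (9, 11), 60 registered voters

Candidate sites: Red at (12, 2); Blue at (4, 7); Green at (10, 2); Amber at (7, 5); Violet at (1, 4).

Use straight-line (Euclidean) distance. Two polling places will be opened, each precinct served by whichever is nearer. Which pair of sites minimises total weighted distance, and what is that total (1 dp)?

{Blue, Amber}, total 899.1

Evaluate every pair (each demand assigned to the nearer of the two):
  {Blue, Amber}: total = 899.1
  {Blue, Green}: total = 909.5
  {Red, Blue}: total = 963.2
  {Blue, Violet}: total = 996.3
  {Amber, Violet}: total = 997.5
  {Green, Amber}: total = 1088.9
  {Red, Amber}: total = 1114.0
  {Green, Violet}: total = 1272.3
  {Red, Violet}: total = 1378.2
  {Red, Green}: total = 1658.5
Best pair: {Blue, Amber} with total 899.1.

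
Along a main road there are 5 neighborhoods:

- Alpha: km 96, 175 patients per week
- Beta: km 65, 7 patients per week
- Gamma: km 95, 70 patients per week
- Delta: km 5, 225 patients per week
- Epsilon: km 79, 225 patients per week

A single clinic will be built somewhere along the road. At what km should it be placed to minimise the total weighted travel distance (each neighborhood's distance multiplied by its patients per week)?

For a sum of weighted absolute distances on a line, the optimum is the weighted median (not the mean). Total weight W = 702; half-weight = 351.
Sort by position and accumulate weight:
  km 5 (Delta, w=225) → cum 225
  km 65 (Beta, w=7) → cum 232
  km 79 (Epsilon, w=225) → cum 457  ≥ 351 → median here
  km 95 (Gamma, w=70) → cum 527
  km 96 (Alpha, w=175) → cum 702
Optimal location: km 79.

x = 79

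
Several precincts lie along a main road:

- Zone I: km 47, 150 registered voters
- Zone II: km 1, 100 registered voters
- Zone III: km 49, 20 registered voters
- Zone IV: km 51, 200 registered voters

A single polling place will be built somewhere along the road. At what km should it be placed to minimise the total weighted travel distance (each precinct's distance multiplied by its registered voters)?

x = 47

For a sum of weighted absolute distances on a line, the optimum is the weighted median (not the mean). Total weight W = 470; half-weight = 235.
Sort by position and accumulate weight:
  km 1 (Zone II, w=100) → cum 100
  km 47 (Zone I, w=150) → cum 250  ≥ 235 → median here
  km 49 (Zone III, w=20) → cum 270
  km 51 (Zone IV, w=200) → cum 470
Optimal location: km 47.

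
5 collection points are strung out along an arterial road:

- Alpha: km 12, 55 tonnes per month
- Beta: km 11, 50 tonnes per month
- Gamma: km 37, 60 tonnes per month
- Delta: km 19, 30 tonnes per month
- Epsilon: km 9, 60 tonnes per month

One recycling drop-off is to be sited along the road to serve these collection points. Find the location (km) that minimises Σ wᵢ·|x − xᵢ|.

x = 12

For a sum of weighted absolute distances on a line, the optimum is the weighted median (not the mean). Total weight W = 255; half-weight = 127.5.
Sort by position and accumulate weight:
  km 9 (Epsilon, w=60) → cum 60
  km 11 (Beta, w=50) → cum 110
  km 12 (Alpha, w=55) → cum 165  ≥ 127.5 → median here
  km 19 (Delta, w=30) → cum 195
  km 37 (Gamma, w=60) → cum 255
Optimal location: km 12.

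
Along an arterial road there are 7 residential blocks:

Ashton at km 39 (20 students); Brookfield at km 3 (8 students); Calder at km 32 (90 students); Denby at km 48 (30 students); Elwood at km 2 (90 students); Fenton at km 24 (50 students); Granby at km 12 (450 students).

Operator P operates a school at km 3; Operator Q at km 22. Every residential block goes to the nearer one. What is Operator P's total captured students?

548

The indifferent point is the midpoint (3+22)/2 = 12.5; residential blocks left of it (closer to Operator P at 3) go to Operator P, those right go to Operator Q.
  Elwood at 2 (w=90) → Operator P
  Brookfield at 3 (w=8) → Operator P
  Granby at 12 (w=450) → Operator P
  Fenton at 24 (w=50) → Operator Q
  Calder at 32 (w=90) → Operator Q
  Ashton at 39 (w=20) → Operator Q
  Denby at 48 (w=30) → Operator Q
Operator P captures 548; Operator Q captures 190.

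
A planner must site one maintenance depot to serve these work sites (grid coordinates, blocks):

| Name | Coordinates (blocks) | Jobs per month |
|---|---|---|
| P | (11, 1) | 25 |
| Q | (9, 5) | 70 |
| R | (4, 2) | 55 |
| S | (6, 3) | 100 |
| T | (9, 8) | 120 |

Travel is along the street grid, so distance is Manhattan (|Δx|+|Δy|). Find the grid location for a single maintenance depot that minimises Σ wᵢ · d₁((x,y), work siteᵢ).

(9, 5)

Manhattan distance separates: Σwᵢ(|x−xᵢ|+|y−yᵢ|) = Σwᵢ|x−xᵢ| + Σwᵢ|y−yᵢ|, so x and y are optimised independently as 1-D weighted medians.
Total weight W = 370; half = 185.
x-coordinate, sorted with cumulative weight:
  x=4 (R, w=55) cum 55
  x=6 (S, w=100) cum 155
  x=9 (Q, w=70) cum 225  ← median
  x=9 (T, w=120) cum 345
  x=11 (P, w=25) cum 370
⇒ x* = 9
y-coordinate, sorted with cumulative weight:
  y=1 (P, w=25) cum 25
  y=2 (R, w=55) cum 80
  y=3 (S, w=100) cum 180
  y=5 (Q, w=70) cum 250  ← median
  y=8 (T, w=120) cum 370
⇒ y* = 5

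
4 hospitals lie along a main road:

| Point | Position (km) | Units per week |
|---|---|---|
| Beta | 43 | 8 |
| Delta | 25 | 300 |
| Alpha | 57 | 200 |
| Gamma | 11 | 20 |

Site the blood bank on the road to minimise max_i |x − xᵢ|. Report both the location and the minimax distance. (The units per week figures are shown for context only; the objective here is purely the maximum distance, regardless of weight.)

location 34, max distance 23

The 1-center on a line is the midpoint of the two extreme points: leftmost at 11, rightmost at 57.
Optimal location = (11 + 57)/2 = 34; maximum distance = (57 − 11)/2 = 23.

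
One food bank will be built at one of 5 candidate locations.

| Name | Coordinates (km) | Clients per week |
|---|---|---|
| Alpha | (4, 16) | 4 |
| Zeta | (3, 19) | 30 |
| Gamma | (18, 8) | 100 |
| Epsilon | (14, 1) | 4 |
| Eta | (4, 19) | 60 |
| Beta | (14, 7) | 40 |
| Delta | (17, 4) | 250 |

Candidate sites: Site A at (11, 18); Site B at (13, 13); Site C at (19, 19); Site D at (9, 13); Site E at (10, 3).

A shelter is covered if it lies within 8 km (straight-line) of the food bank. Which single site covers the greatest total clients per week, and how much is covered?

Coverage radius r = 8 km; a point is covered iff (Δx)²+(Δy)² ≤ 8² = 64.
  Site A (11, 18): covers {Alpha, Eta} → 64
  Site B (13, 13): covers {Gamma, Beta} → 140
  Site C (19, 19): covers {none} → 0
  Site D (9, 13): covers {Alpha, Eta, Beta} → 104
  Site E (10, 3): covers {Epsilon, Beta, Delta} → 294
Maximum coverage at Site E: 294 clients per week.

Site E, covering 294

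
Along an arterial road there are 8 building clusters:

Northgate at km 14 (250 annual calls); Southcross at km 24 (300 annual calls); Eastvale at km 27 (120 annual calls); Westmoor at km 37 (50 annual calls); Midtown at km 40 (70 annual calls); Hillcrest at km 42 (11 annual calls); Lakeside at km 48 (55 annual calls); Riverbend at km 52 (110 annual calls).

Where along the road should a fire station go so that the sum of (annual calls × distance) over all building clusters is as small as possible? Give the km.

x = 24

For a sum of weighted absolute distances on a line, the optimum is the weighted median (not the mean). Total weight W = 966; half-weight = 483.
Sort by position and accumulate weight:
  km 14 (Northgate, w=250) → cum 250
  km 24 (Southcross, w=300) → cum 550  ≥ 483 → median here
  km 27 (Eastvale, w=120) → cum 670
  km 37 (Westmoor, w=50) → cum 720
  km 40 (Midtown, w=70) → cum 790
  km 42 (Hillcrest, w=11) → cum 801
  km 48 (Lakeside, w=55) → cum 856
  km 52 (Riverbend, w=110) → cum 966
Optimal location: km 24.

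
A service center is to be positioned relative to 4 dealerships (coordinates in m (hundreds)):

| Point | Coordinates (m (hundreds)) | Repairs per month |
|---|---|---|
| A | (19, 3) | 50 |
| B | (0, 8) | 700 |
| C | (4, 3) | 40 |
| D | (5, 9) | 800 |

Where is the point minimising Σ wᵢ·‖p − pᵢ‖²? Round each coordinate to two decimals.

The minimiser of Σwᵢ‖p−pᵢ‖² is the weighted centroid p* = (Σwᵢpᵢ)/(Σwᵢ).
Σwᵢ = 1590.
Σwᵢxᵢ = 50·19 + 700·0 + 40·4 + 800·5 = 5110.
Σwᵢyᵢ = 50·3 + 700·8 + 40·3 + 800·9 = 13070.
x* = 5110/1590 = 3.21, y* = 13070/1590 = 8.22.

(3.21, 8.22)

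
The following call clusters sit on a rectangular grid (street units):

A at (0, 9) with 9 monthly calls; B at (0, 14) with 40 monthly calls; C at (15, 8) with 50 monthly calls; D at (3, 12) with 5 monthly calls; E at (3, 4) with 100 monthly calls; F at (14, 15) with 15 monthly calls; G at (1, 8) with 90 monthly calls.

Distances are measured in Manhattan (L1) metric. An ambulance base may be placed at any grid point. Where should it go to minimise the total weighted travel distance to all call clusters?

(3, 8)

Manhattan distance separates: Σwᵢ(|x−xᵢ|+|y−yᵢ|) = Σwᵢ|x−xᵢ| + Σwᵢ|y−yᵢ|, so x and y are optimised independently as 1-D weighted medians.
Total weight W = 309; half = 154.5.
x-coordinate, sorted with cumulative weight:
  x=0 (A, w=9) cum 9
  x=0 (B, w=40) cum 49
  x=1 (G, w=90) cum 139
  x=3 (D, w=5) cum 144
  x=3 (E, w=100) cum 244  ← median
  x=14 (F, w=15) cum 259
  x=15 (C, w=50) cum 309
⇒ x* = 3
y-coordinate, sorted with cumulative weight:
  y=4 (E, w=100) cum 100
  y=8 (C, w=50) cum 150
  y=8 (G, w=90) cum 240  ← median
  y=9 (A, w=9) cum 249
  y=12 (D, w=5) cum 254
  y=14 (B, w=40) cum 294
  y=15 (F, w=15) cum 309
⇒ y* = 8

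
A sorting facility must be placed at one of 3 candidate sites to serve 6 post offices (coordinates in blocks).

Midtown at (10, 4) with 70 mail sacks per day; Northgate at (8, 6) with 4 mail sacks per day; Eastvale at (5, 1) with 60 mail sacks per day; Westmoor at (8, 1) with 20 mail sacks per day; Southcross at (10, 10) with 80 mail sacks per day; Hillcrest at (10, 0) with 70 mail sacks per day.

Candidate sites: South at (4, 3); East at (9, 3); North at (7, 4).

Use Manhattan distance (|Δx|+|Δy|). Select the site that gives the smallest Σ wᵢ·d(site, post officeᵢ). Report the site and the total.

East, total 1496 blocks

Total weighted distance at each candidate:
  South (4, 3): total = 2488
  East (9, 3): total = 1496
  North (7, 4): total = 1812
Minimum is at East with total 1496 blocks.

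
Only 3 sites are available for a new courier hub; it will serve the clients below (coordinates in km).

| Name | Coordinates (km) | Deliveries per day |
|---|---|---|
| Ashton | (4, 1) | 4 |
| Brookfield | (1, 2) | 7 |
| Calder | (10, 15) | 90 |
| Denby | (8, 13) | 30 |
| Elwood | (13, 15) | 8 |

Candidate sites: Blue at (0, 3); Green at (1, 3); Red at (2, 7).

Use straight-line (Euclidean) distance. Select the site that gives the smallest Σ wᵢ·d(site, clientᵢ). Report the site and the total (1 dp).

Total weighted distance at each candidate:
  Blue (0, 3): total = 1959.4
  Green (1, 3): total = 1873.4
  Red (2, 7): total = 1442.6
Minimum is at Red with total 1442.6 km.

Red, total 1442.6 km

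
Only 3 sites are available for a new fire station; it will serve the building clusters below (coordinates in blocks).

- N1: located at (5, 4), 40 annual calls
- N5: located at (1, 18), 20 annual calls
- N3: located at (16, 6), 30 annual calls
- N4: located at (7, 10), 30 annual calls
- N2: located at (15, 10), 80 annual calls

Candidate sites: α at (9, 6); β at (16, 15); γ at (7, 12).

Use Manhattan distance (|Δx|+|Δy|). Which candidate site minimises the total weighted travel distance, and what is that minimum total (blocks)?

Total weighted distance at each candidate:
  α (9, 6): total = 1830
  β (16, 15): total = 2410
  γ (7, 12): total = 1950
Minimum is at α with total 1830 blocks.

α, total 1830 blocks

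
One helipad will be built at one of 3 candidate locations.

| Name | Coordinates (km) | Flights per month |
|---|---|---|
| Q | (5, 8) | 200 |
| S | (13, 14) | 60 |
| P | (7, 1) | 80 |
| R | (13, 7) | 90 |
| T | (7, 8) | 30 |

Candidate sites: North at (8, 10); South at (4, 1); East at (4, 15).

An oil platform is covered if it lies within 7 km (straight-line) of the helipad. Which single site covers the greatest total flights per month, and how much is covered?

Coverage radius r = 7 km; a point is covered iff (Δx)²+(Δy)² ≤ 7² = 49.
  North (8, 10): covers {Q, S, R, T} → 380
  South (4, 1): covers {P} → 80
  East (4, 15): covers {none} → 0
Maximum coverage at North: 380 flights per month.

North, covering 380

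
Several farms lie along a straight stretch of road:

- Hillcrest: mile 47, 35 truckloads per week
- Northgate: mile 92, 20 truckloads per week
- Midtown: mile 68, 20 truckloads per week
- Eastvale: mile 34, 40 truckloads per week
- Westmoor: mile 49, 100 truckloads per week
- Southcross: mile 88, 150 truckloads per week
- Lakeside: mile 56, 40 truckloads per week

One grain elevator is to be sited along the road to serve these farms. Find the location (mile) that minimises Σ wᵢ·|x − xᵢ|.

For a sum of weighted absolute distances on a line, the optimum is the weighted median (not the mean). Total weight W = 405; half-weight = 202.5.
Sort by position and accumulate weight:
  mile 34 (Eastvale, w=40) → cum 40
  mile 47 (Hillcrest, w=35) → cum 75
  mile 49 (Westmoor, w=100) → cum 175
  mile 56 (Lakeside, w=40) → cum 215  ≥ 202.5 → median here
  mile 68 (Midtown, w=20) → cum 235
  mile 88 (Southcross, w=150) → cum 385
  mile 92 (Northgate, w=20) → cum 405
Optimal location: mile 56.

x = 56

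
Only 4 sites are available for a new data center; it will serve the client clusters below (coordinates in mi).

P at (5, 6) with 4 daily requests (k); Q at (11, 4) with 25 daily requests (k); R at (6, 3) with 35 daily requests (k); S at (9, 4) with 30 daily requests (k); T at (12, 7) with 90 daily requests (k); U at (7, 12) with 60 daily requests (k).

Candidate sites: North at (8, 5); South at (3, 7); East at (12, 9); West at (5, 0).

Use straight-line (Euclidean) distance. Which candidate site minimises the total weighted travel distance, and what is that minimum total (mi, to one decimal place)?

Total weighted distance at each candidate:
  North (8, 5): total = 1059.9
  South (3, 7): total = 1793.0
  East (12, 9): total = 1159.7
  West (5, 0): total = 2105.5
Minimum is at North with total 1059.9 mi.

North, total 1059.9 mi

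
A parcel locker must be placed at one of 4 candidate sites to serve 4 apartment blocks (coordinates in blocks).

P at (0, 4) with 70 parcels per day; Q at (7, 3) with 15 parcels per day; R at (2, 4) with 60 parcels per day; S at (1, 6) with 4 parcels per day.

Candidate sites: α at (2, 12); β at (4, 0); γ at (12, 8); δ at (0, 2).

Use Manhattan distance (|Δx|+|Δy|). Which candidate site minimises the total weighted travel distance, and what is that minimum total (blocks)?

Total weighted distance at each candidate:
  α (2, 12): total = 1418
  β (4, 0): total = 1046
  γ (12, 8): total = 2162
  δ (0, 2): total = 520
Minimum is at δ with total 520 blocks.

δ, total 520 blocks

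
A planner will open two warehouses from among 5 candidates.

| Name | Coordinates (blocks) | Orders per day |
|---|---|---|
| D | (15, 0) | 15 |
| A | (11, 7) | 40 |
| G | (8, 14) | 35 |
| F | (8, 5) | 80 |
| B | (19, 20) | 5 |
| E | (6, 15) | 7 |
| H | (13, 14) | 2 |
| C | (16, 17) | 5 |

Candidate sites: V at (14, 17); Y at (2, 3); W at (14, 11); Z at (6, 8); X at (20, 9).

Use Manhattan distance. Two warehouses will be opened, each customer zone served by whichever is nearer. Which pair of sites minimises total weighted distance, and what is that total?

{W, Z}, total 1267

Evaluate every pair (each demand assigned to the nearer of the two):
  {W, Z}: total = 1267
  {V, Z}: total = 1282
  {Z, X}: total = 1323
  {Y, Z}: total = 1455
  {Y, W}: total = 1617
  {V, Y}: total = 1843
  {V, W}: total = 1863
  {W, X}: total = 1927
  {Y, X}: total = 2141
  {V, X}: total = 2373
Best pair: {W, Z} with total 1267.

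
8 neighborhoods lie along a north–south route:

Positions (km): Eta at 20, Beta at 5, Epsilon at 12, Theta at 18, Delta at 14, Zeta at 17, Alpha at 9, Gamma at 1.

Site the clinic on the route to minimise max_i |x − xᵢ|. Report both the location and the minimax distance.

The 1-center on a line is the midpoint of the two extreme points: leftmost at 1, rightmost at 20.
Optimal location = (1 + 20)/2 = 10.5; maximum distance = (20 − 1)/2 = 9.5.

location 10.5, max distance 9.5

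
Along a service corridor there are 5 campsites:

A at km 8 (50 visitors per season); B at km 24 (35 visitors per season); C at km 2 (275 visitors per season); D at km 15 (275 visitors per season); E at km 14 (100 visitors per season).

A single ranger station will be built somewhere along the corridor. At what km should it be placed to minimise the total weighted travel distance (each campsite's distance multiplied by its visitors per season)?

For a sum of weighted absolute distances on a line, the optimum is the weighted median (not the mean). Total weight W = 735; half-weight = 367.5.
Sort by position and accumulate weight:
  km 2 (C, w=275) → cum 275
  km 8 (A, w=50) → cum 325
  km 14 (E, w=100) → cum 425  ≥ 367.5 → median here
  km 15 (D, w=275) → cum 700
  km 24 (B, w=35) → cum 735
Optimal location: km 14.

x = 14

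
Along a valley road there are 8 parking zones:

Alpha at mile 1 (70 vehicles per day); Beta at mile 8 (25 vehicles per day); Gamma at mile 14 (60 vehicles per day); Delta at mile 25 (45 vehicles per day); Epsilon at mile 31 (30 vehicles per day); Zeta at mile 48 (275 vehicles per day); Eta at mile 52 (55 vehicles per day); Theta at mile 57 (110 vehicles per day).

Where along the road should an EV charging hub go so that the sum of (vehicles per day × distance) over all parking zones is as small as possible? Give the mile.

For a sum of weighted absolute distances on a line, the optimum is the weighted median (not the mean). Total weight W = 670; half-weight = 335.
Sort by position and accumulate weight:
  mile 1 (Alpha, w=70) → cum 70
  mile 8 (Beta, w=25) → cum 95
  mile 14 (Gamma, w=60) → cum 155
  mile 25 (Delta, w=45) → cum 200
  mile 31 (Epsilon, w=30) → cum 230
  mile 48 (Zeta, w=275) → cum 505  ≥ 335 → median here
  mile 52 (Eta, w=55) → cum 560
  mile 57 (Theta, w=110) → cum 670
Optimal location: mile 48.

x = 48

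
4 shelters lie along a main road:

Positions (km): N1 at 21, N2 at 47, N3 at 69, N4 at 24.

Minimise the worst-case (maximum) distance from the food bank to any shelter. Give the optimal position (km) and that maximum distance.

location 45, max distance 24

The 1-center on a line is the midpoint of the two extreme points: leftmost at 21, rightmost at 69.
Optimal location = (21 + 69)/2 = 45; maximum distance = (69 − 21)/2 = 24.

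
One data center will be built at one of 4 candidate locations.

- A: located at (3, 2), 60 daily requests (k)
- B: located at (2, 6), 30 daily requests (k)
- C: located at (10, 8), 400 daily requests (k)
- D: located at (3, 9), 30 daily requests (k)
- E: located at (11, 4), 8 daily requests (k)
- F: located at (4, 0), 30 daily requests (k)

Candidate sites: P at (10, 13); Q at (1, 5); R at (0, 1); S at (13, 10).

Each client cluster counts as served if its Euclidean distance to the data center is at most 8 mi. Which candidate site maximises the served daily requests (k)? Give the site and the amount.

S, covering 408

Coverage radius r = 8 mi; a point is covered iff (Δx)²+(Δy)² ≤ 8² = 64.
  P (10, 13): covers {C} → 400
  Q (1, 5): covers {A, B, D, F} → 150
  R (0, 1): covers {A, B, F} → 120
  S (13, 10): covers {C, E} → 408
Maximum coverage at S: 408 daily requests (k).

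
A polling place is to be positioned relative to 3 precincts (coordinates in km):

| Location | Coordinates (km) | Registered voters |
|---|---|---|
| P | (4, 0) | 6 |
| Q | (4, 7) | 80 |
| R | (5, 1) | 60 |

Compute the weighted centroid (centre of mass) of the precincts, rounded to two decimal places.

(4.41, 4.25)

The minimiser of Σwᵢ‖p−pᵢ‖² is the weighted centroid p* = (Σwᵢpᵢ)/(Σwᵢ).
Σwᵢ = 146.
Σwᵢxᵢ = 6·4 + 80·4 + 60·5 = 644.
Σwᵢyᵢ = 6·0 + 80·7 + 60·1 = 620.
x* = 644/146 = 4.41, y* = 620/146 = 4.25.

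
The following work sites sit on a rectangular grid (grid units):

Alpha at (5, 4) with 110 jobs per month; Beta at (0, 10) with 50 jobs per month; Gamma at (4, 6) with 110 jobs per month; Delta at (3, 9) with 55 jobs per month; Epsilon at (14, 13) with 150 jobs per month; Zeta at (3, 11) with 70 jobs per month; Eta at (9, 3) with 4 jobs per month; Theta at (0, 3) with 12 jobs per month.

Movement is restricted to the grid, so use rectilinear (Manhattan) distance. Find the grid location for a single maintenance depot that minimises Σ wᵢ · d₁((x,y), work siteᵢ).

(4, 9)

Manhattan distance separates: Σwᵢ(|x−xᵢ|+|y−yᵢ|) = Σwᵢ|x−xᵢ| + Σwᵢ|y−yᵢ|, so x and y are optimised independently as 1-D weighted medians.
Total weight W = 561; half = 280.5.
x-coordinate, sorted with cumulative weight:
  x=0 (Beta, w=50) cum 50
  x=0 (Theta, w=12) cum 62
  x=3 (Delta, w=55) cum 117
  x=3 (Zeta, w=70) cum 187
  x=4 (Gamma, w=110) cum 297  ← median
  x=5 (Alpha, w=110) cum 407
  x=9 (Eta, w=4) cum 411
  x=14 (Epsilon, w=150) cum 561
⇒ x* = 4
y-coordinate, sorted with cumulative weight:
  y=3 (Eta, w=4) cum 4
  y=3 (Theta, w=12) cum 16
  y=4 (Alpha, w=110) cum 126
  y=6 (Gamma, w=110) cum 236
  y=9 (Delta, w=55) cum 291  ← median
  y=10 (Beta, w=50) cum 341
  y=11 (Zeta, w=70) cum 411
  y=13 (Epsilon, w=150) cum 561
⇒ y* = 9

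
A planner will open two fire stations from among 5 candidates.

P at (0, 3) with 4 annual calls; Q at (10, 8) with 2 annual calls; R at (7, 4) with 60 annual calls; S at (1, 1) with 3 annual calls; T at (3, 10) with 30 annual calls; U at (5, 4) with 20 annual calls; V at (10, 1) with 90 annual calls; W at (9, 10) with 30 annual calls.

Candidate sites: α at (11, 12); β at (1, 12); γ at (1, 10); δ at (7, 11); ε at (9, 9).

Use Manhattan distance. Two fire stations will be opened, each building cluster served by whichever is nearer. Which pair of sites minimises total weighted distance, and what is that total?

{γ, ε}, total 1563

Evaluate every pair (each demand assigned to the nearer of the two):
  {γ, ε}: total = 1563
  {β, ε}: total = 1637
  {δ, ε}: total = 1702
  {α, ε}: total = 1762
  {γ, δ}: total = 1991
  {α, δ}: total = 2038
  {β, δ}: total = 2065
  {α, γ}: total = 2249
  {α, β}: total = 2363
  {β, γ}: total = 2921
Best pair: {γ, ε} with total 1563.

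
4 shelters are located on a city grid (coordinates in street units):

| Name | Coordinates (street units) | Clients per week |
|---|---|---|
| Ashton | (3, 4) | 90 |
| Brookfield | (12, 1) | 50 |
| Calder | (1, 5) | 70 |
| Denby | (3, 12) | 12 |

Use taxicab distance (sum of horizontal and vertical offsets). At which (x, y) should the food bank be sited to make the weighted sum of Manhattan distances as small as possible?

(3, 4)

Manhattan distance separates: Σwᵢ(|x−xᵢ|+|y−yᵢ|) = Σwᵢ|x−xᵢ| + Σwᵢ|y−yᵢ|, so x and y are optimised independently as 1-D weighted medians.
Total weight W = 222; half = 111.
x-coordinate, sorted with cumulative weight:
  x=1 (Calder, w=70) cum 70
  x=3 (Ashton, w=90) cum 160  ← median
  x=3 (Denby, w=12) cum 172
  x=12 (Brookfield, w=50) cum 222
⇒ x* = 3
y-coordinate, sorted with cumulative weight:
  y=1 (Brookfield, w=50) cum 50
  y=4 (Ashton, w=90) cum 140  ← median
  y=5 (Calder, w=70) cum 210
  y=12 (Denby, w=12) cum 222
⇒ y* = 4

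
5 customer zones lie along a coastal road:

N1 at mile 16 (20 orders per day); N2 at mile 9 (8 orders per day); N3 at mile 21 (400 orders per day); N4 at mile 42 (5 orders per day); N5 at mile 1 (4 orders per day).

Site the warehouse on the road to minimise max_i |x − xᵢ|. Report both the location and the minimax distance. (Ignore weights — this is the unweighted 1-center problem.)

location 21.5, max distance 20.5

The 1-center on a line is the midpoint of the two extreme points: leftmost at 1, rightmost at 42.
Optimal location = (1 + 42)/2 = 21.5; maximum distance = (42 − 1)/2 = 20.5.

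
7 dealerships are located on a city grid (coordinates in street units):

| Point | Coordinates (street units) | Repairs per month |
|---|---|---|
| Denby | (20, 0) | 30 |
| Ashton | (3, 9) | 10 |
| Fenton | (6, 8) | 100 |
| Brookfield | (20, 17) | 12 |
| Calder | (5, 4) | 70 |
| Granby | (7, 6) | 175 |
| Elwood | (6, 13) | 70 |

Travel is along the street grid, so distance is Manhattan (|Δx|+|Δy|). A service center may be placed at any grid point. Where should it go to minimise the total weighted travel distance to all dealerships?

Manhattan distance separates: Σwᵢ(|x−xᵢ|+|y−yᵢ|) = Σwᵢ|x−xᵢ| + Σwᵢ|y−yᵢ|, so x and y are optimised independently as 1-D weighted medians.
Total weight W = 467; half = 233.5.
x-coordinate, sorted with cumulative weight:
  x=3 (Ashton, w=10) cum 10
  x=5 (Calder, w=70) cum 80
  x=6 (Fenton, w=100) cum 180
  x=6 (Elwood, w=70) cum 250  ← median
  x=7 (Granby, w=175) cum 425
  x=20 (Denby, w=30) cum 455
  x=20 (Brookfield, w=12) cum 467
⇒ x* = 6
y-coordinate, sorted with cumulative weight:
  y=0 (Denby, w=30) cum 30
  y=4 (Calder, w=70) cum 100
  y=6 (Granby, w=175) cum 275  ← median
  y=8 (Fenton, w=100) cum 375
  y=9 (Ashton, w=10) cum 385
  y=13 (Elwood, w=70) cum 455
  y=17 (Brookfield, w=12) cum 467
⇒ y* = 6

(6, 6)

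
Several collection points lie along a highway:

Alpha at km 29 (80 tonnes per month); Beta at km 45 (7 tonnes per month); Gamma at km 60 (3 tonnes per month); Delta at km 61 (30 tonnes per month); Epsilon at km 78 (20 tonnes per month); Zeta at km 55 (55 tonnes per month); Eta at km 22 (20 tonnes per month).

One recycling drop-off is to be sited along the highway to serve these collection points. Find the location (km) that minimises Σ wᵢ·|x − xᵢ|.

x = 55

For a sum of weighted absolute distances on a line, the optimum is the weighted median (not the mean). Total weight W = 215; half-weight = 107.5.
Sort by position and accumulate weight:
  km 22 (Eta, w=20) → cum 20
  km 29 (Alpha, w=80) → cum 100
  km 45 (Beta, w=7) → cum 107
  km 55 (Zeta, w=55) → cum 162  ≥ 107.5 → median here
  km 60 (Gamma, w=3) → cum 165
  km 61 (Delta, w=30) → cum 195
  km 78 (Epsilon, w=20) → cum 215
Optimal location: km 55.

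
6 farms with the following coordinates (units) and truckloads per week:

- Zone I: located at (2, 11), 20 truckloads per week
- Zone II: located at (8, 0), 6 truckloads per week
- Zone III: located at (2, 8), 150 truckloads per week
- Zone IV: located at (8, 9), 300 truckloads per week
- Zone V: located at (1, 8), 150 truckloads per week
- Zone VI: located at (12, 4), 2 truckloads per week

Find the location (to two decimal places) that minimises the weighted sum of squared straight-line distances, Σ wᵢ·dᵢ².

(4.72, 8.48)

The minimiser of Σwᵢ‖p−pᵢ‖² is the weighted centroid p* = (Σwᵢpᵢ)/(Σwᵢ).
Σwᵢ = 628.
Σwᵢxᵢ = 20·2 + 6·8 + 150·2 + 300·8 + 150·1 + 2·12 = 2962.
Σwᵢyᵢ = 20·11 + 6·0 + 150·8 + 300·9 + 150·8 + 2·4 = 5328.
x* = 2962/628 = 4.72, y* = 5328/628 = 8.48.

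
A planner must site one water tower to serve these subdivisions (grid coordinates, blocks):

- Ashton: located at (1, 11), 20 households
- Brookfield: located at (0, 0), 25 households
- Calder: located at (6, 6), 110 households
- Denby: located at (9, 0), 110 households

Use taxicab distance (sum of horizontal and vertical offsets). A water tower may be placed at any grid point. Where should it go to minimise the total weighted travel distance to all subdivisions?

Manhattan distance separates: Σwᵢ(|x−xᵢ|+|y−yᵢ|) = Σwᵢ|x−xᵢ| + Σwᵢ|y−yᵢ|, so x and y are optimised independently as 1-D weighted medians.
Total weight W = 265; half = 132.5.
x-coordinate, sorted with cumulative weight:
  x=0 (Brookfield, w=25) cum 25
  x=1 (Ashton, w=20) cum 45
  x=6 (Calder, w=110) cum 155  ← median
  x=9 (Denby, w=110) cum 265
⇒ x* = 6
y-coordinate, sorted with cumulative weight:
  y=0 (Brookfield, w=25) cum 25
  y=0 (Denby, w=110) cum 135  ← median
  y=6 (Calder, w=110) cum 245
  y=11 (Ashton, w=20) cum 265
⇒ y* = 0

(6, 0)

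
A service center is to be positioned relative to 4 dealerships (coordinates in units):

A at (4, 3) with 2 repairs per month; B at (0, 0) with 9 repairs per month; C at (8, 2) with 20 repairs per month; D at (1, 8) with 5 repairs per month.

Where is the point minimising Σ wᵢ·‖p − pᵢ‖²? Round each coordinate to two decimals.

The minimiser of Σwᵢ‖p−pᵢ‖² is the weighted centroid p* = (Σwᵢpᵢ)/(Σwᵢ).
Σwᵢ = 36.
Σwᵢxᵢ = 2·4 + 9·0 + 20·8 + 5·1 = 173.
Σwᵢyᵢ = 2·3 + 9·0 + 20·2 + 5·8 = 86.
x* = 173/36 = 4.81, y* = 86/36 = 2.39.

(4.81, 2.39)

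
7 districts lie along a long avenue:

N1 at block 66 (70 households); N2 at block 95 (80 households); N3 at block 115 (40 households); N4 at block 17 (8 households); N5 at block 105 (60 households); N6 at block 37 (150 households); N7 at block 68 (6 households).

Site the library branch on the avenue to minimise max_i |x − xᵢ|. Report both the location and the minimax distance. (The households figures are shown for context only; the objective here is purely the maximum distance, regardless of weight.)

location 66, max distance 49

The 1-center on a line is the midpoint of the two extreme points: leftmost at 17, rightmost at 115.
Optimal location = (17 + 115)/2 = 66; maximum distance = (115 − 17)/2 = 49.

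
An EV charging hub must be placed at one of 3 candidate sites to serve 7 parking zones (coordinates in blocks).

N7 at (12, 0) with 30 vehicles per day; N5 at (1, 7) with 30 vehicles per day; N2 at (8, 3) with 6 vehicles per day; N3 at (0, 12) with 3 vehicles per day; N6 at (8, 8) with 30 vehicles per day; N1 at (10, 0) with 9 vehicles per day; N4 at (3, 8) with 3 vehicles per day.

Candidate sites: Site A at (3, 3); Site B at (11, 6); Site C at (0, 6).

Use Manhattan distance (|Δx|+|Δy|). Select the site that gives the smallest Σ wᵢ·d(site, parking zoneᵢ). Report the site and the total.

Total weighted distance at each candidate:
  Site A (3, 3): total = 1011
  Site B (11, 6): total = 870
  Site C (0, 6): total = 1143
Minimum is at Site B with total 870 blocks.

Site B, total 870 blocks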